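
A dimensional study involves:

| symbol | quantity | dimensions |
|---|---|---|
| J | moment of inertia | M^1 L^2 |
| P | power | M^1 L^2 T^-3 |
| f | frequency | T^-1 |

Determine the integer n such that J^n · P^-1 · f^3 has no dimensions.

Balance the M exponent: (1)·n from J, plus −(1) + 3·(0) = -1 from the rest, must sum to zero.
n − 1 = 0, so n = 1.

1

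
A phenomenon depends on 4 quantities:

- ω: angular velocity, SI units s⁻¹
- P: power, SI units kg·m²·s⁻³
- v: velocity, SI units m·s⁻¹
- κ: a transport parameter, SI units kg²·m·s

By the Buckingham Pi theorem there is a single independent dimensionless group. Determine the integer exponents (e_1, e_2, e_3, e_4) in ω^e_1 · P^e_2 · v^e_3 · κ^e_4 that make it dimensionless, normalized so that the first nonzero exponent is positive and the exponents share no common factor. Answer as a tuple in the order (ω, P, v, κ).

M: e_1·(0) + e_2·(1) + e_3·(0) + e_4·(2) = 0
L: e_1·(0) + e_2·(2) + e_3·(1) + e_4·(1) = 0
T: e_1·(-1) + e_2·(-3) + e_3·(-1) + e_4·(1) = 0
Solving this homogeneous linear system for the smallest-integer solution (first nonzero entry positive) gives (4, -2, 3, 1).

(4, -2, 3, 1)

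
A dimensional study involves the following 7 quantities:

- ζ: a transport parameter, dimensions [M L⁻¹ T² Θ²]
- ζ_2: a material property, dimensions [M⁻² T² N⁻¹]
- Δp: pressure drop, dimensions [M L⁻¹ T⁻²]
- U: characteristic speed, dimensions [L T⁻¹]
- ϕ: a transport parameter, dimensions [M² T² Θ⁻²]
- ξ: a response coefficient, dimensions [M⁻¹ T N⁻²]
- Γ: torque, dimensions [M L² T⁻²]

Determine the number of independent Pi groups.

2

There are 7 variables and 5 base dimensions (M, L, T, Θ, N).
The dimension matrix has rank 5.
Independent dimensionless groups: 7 − 5 = 2.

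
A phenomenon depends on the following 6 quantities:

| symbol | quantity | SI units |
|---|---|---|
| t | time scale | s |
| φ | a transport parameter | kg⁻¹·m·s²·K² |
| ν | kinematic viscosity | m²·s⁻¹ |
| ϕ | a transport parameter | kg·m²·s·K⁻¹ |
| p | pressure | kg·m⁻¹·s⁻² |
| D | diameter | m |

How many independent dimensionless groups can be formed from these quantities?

There are 6 variables and 4 base dimensions (M, L, T, Θ).
The dimension matrix has rank 4.
Independent dimensionless groups: 6 − 4 = 2.

2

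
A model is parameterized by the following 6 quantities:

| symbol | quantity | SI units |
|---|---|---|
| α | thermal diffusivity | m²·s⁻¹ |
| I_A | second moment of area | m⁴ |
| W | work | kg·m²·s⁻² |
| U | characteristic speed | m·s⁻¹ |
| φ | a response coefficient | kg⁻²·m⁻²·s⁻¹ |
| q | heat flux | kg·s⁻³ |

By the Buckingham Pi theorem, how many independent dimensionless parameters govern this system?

There are 6 variables and 3 base dimensions (M, L, T).
The dimension matrix has rank 3.
Independent dimensionless groups: 6 − 3 = 3.

3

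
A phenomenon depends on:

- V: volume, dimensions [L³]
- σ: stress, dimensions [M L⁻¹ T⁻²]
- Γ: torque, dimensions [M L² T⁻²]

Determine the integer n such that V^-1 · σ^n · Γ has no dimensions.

-1

Balance the M exponent: (1)·n from σ, plus −(0) + (1) = 1 from the rest, must sum to zero.
n + 1 = 0, so n = -1.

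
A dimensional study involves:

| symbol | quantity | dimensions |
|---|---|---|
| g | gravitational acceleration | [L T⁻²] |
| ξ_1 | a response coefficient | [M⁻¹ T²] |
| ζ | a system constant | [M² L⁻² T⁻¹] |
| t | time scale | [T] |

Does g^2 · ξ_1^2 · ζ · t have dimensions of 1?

yes

Sum the exponent of each base dimension across the product:
  M: 2·[g]_M + 2·[ξ_1]_M + [ζ]_M + [t]_M = 2·(0) + 2·(-1) + (2) + (0) = 0
  L: 2·[g]_L + 2·[ξ_1]_L + [ζ]_L + [t]_L = 2·(1) + 2·(0) + (-2) + (0) = 0
  T: 2·[g]_T + 2·[ξ_1]_T + [ζ]_T + [t]_T = 2·(-2) + 2·(2) + (-1) + (1) = 0
  Θ: 2·[g]_Θ + 2·[ξ_1]_Θ + [ζ]_Θ + [t]_Θ = 2·(0) + 2·(0) + (0) + (0) = 0
All base exponents vanish — dimensionless.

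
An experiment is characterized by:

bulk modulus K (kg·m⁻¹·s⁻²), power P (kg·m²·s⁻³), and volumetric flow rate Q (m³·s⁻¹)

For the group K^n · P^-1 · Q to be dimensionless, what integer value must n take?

1

Balance the M exponent: (1)·n from K, plus −(1) + (0) = -1 from the rest, must sum to zero.
n − 1 = 0, so n = 1.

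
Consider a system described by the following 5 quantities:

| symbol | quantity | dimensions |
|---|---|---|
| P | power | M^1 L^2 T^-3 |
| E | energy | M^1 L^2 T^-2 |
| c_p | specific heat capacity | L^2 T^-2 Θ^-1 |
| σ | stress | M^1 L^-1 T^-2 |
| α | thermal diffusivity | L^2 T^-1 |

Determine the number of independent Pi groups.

There are 5 variables and 4 base dimensions (M, L, T, Θ).
The dimension matrix has rank 4.
Independent dimensionless groups: 5 − 4 = 1.

1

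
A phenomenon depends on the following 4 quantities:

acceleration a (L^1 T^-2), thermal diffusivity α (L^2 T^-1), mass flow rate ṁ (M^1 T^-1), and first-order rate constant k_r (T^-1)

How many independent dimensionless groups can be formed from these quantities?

1

There are 4 variables and 3 base dimensions (M, L, T).
The dimension matrix has rank 3.
Independent dimensionless groups: 4 − 3 = 1.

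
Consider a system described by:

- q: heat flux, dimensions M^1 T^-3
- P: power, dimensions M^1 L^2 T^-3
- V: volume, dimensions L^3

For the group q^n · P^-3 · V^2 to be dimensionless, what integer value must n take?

Balance the M exponent: (1)·n from q, plus −3·(1) + 2·(0) = -3 from the rest, must sum to zero.
n − 3 = 0, so n = 3.

3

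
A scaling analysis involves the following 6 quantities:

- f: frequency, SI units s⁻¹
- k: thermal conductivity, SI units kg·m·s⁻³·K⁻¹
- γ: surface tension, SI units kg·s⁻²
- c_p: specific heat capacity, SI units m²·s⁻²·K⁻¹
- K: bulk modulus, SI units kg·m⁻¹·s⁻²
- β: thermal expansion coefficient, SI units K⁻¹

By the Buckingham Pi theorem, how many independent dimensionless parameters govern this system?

2

There are 6 variables and 4 base dimensions (M, L, T, Θ).
The dimension matrix has rank 4.
Independent dimensionless groups: 6 − 4 = 2.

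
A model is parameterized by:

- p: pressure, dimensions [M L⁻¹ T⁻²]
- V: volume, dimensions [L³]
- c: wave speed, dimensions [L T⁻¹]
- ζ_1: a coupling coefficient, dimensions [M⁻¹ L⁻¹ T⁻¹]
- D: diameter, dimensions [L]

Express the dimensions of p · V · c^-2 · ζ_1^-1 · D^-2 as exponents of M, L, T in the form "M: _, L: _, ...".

Collect each base-dimension exponent across the product:
  M: (1) + (0) − 2·(0) − (-1) − 2·(0) = 2
  L: (-1) + (3) − 2·(1) − (-1) − 2·(1) = -1
  T: (-2) + (0) − 2·(-1) − (-1) − 2·(0) = 1
So the dimensions are [M² L⁻¹ T].

M: 2, L: -1, T: 1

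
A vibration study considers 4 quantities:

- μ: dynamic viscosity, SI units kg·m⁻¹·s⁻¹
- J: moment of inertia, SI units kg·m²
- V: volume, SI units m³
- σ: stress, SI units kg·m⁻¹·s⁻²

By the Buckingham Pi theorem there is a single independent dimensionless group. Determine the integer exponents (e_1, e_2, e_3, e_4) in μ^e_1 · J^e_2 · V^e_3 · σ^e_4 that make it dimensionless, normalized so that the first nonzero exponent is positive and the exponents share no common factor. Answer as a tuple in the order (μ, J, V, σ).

M: e_1·(1) + e_2·(1) + e_3·(0) + e_4·(1) = 0
L: e_1·(-1) + e_2·(2) + e_3·(3) + e_4·(-1) = 0
T: e_1·(-1) + e_2·(0) + e_3·(0) + e_4·(-2) = 0
Solving this homogeneous linear system for the smallest-integer solution (first nonzero entry positive) gives (2, -1, 1, -1).

(2, -1, 1, -1)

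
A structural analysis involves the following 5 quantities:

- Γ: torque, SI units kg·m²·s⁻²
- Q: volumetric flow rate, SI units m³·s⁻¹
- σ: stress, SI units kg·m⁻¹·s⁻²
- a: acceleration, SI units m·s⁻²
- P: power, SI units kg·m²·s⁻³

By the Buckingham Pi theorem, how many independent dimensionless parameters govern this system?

2

There are 5 variables and 3 base dimensions (M, L, T).
The dimension matrix has rank 3.
Independent dimensionless groups: 5 − 3 = 2.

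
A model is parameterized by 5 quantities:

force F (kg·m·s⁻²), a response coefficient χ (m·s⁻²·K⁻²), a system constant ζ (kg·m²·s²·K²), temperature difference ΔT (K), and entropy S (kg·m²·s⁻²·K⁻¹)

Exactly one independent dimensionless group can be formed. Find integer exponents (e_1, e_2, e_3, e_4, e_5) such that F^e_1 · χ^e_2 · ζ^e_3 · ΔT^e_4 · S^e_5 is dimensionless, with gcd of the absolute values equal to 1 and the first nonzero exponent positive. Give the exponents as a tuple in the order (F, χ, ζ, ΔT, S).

(2, 2, 1, -1, -3)

M: e_1·(1) + e_2·(0) + e_3·(1) + e_4·(0) + e_5·(1) = 0
L: e_1·(1) + e_2·(1) + e_3·(2) + e_4·(0) + e_5·(2) = 0
T: e_1·(-2) + e_2·(-2) + e_3·(2) + e_4·(0) + e_5·(-2) = 0
Θ: e_1·(0) + e_2·(-2) + e_3·(2) + e_4·(1) + e_5·(-1) = 0
Solving this homogeneous linear system for the smallest-integer solution (first nonzero entry positive) gives (2, 2, 1, -1, -3).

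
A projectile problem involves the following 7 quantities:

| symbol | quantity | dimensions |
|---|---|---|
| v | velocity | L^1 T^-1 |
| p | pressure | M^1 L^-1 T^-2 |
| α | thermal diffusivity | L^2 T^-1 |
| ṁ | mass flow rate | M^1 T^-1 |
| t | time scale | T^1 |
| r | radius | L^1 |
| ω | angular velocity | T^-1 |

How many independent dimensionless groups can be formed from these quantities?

4

There are 7 variables and 3 base dimensions (M, L, T).
The dimension matrix has rank 3.
Independent dimensionless groups: 7 − 3 = 4.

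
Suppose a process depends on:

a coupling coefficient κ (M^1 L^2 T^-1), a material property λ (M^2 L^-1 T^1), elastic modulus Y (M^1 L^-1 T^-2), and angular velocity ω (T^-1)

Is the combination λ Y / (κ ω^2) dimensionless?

Sum the exponent of each base dimension across the product:
  M: −[κ]_M + [λ]_M + [Y]_M − 2·[ω]_M = −(1) + (2) + (1) − 2·(0) = 2
  L: −[κ]_L + [λ]_L + [Y]_L − 2·[ω]_L = −(2) + (-1) + (-1) − 2·(0) = -4
  T: −[κ]_T + [λ]_T + [Y]_T − 2·[ω]_T = −(-1) + (1) + (-2) − 2·(-1) = 2
Net dimensions [M² L⁻⁴ T²] ≠ [1] — not dimensionless.

no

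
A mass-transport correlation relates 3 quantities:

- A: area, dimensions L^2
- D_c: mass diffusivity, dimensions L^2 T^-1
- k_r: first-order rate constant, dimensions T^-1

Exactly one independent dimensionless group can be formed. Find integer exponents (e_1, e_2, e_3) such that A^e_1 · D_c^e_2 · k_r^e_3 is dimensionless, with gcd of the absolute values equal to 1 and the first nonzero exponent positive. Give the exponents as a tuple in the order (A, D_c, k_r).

(1, -1, 1)

L: e_1·(2) + e_2·(2) + e_3·(0) = 0
T: e_1·(0) + e_2·(-1) + e_3·(-1) = 0
Solving this homogeneous linear system for the smallest-integer solution (first nonzero entry positive) gives (1, -1, 1).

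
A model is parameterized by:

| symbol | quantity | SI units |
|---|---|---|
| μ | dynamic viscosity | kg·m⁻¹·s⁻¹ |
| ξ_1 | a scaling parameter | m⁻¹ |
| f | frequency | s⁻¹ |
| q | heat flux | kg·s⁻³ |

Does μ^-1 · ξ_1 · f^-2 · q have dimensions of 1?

Sum the exponent of each base dimension across the product:
  M: −[μ]_M + [ξ_1]_M − 2·[f]_M + [q]_M = −(1) + (0) − 2·(0) + (1) = 0
  L: −[μ]_L + [ξ_1]_L − 2·[f]_L + [q]_L = −(-1) + (-1) − 2·(0) + (0) = 0
  T: −[μ]_T + [ξ_1]_T − 2·[f]_T + [q]_T = −(-1) + (0) − 2·(-1) + (-3) = 0
All base exponents vanish — dimensionless.

yes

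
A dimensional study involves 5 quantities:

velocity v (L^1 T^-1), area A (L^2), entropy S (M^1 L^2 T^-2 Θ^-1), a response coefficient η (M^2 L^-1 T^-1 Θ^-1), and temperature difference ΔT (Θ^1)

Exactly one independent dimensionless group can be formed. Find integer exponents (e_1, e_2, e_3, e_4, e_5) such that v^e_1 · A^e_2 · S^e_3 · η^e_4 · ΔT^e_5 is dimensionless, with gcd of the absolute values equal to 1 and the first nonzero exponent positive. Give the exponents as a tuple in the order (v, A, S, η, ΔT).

(3, 1, -2, 1, -1)

M: e_1·(0) + e_2·(0) + e_3·(1) + e_4·(2) + e_5·(0) = 0
L: e_1·(1) + e_2·(2) + e_3·(2) + e_4·(-1) + e_5·(0) = 0
T: e_1·(-1) + e_2·(0) + e_3·(-2) + e_4·(-1) + e_5·(0) = 0
Θ: e_1·(0) + e_2·(0) + e_3·(-1) + e_4·(-1) + e_5·(1) = 0
Solving this homogeneous linear system for the smallest-integer solution (first nonzero entry positive) gives (3, 1, -2, 1, -1).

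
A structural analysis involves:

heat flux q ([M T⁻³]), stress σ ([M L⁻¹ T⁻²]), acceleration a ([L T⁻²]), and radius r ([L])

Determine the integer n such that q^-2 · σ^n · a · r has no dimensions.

2

Balance the M exponent: (1)·n from σ, plus −2·(1) + (0) + (0) = -2 from the rest, must sum to zero.
n − 2 = 0, so n = 2.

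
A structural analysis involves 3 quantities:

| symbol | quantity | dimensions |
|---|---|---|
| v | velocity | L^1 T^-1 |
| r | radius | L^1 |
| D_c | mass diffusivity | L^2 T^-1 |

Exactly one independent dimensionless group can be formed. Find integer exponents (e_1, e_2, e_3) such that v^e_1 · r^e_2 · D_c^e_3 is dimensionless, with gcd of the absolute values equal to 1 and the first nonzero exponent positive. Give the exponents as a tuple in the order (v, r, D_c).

(1, 1, -1)

L: e_1·(1) + e_2·(1) + e_3·(2) = 0
T: e_1·(-1) + e_2·(0) + e_3·(-1) = 0
Solving this homogeneous linear system for the smallest-integer solution (first nonzero entry positive) gives (1, 1, -1).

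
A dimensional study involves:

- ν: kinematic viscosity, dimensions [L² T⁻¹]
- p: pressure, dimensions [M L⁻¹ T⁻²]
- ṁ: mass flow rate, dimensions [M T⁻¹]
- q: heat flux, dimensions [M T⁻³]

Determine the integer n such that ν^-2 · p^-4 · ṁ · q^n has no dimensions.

Balance the M exponent: (1)·n from q, plus −2·(0) − 4·(1) + (1) = -3 from the rest, must sum to zero.
n − 3 = 0, so n = 3.

3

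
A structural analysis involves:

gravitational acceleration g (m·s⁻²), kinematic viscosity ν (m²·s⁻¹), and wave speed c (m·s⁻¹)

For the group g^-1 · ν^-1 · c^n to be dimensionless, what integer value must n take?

Balance the L exponent: (1)·n from c, plus −(1) − (2) = -3 from the rest, must sum to zero.
n − 3 = 0, so n = 3.

3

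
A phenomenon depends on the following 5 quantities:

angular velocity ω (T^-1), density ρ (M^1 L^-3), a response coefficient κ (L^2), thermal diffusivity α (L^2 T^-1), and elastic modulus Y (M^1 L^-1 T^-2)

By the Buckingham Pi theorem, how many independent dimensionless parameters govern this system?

There are 5 variables and 3 base dimensions (M, L, T).
The dimension matrix has rank 3.
Independent dimensionless groups: 5 − 3 = 2.

2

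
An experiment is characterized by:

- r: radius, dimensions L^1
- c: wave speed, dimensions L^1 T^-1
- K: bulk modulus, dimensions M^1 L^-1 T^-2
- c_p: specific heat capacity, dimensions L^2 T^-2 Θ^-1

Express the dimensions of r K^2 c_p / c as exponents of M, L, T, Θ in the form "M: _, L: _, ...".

Collect each base-dimension exponent across the product:
  M: (0) − (0) + 2·(1) + (0) = 2
  L: (1) − (1) + 2·(-1) + (2) = 0
  T: (0) − (-1) + 2·(-2) + (-2) = -5
  Θ: (0) − (0) + 2·(0) + (-1) = -1
So the dimensions are [M² T⁻⁵ Θ⁻¹].

M: 2, L: 0, T: -5, Θ: -1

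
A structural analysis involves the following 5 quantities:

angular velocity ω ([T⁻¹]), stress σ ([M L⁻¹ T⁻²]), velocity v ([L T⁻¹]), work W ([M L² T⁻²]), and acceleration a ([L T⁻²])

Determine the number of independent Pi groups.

There are 5 variables and 3 base dimensions (M, L, T).
The dimension matrix has rank 3.
Independent dimensionless groups: 5 − 3 = 2.

2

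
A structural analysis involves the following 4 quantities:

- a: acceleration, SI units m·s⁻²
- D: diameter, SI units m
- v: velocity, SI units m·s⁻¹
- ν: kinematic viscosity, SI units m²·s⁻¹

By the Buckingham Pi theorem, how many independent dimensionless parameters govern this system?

2

There are 4 variables and 2 base dimensions (L, T).
The dimension matrix has rank 2.
Independent dimensionless groups: 4 − 2 = 2.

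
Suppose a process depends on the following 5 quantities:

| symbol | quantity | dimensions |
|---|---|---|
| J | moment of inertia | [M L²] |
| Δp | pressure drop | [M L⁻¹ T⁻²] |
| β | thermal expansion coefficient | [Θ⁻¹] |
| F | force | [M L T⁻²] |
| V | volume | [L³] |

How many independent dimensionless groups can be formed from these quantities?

There are 5 variables and 4 base dimensions (M, L, T, Θ).
The dimension matrix has rank 4.
Independent dimensionless groups: 5 − 4 = 1.

1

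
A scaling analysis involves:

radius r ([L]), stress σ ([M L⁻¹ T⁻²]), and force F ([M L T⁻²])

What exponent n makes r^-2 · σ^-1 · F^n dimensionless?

Balance the M exponent: (1)·n from F, plus −2·(0) − (1) = -1 from the rest, must sum to zero.
n − 1 = 0, so n = 1.

1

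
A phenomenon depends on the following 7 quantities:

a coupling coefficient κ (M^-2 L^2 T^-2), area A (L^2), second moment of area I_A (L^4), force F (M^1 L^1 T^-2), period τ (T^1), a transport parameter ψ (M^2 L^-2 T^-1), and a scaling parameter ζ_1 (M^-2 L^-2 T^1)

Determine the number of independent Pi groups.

4

There are 7 variables and 3 base dimensions (M, L, T).
The dimension matrix has rank 3.
Independent dimensionless groups: 7 − 3 = 4.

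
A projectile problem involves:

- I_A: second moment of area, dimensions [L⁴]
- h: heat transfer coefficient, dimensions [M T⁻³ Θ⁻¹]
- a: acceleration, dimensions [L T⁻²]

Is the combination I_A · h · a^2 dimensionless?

no

Sum the exponent of each base dimension across the product:
  M: [I_A]_M + [h]_M + 2·[a]_M = (0) + (1) + 2·(0) = 1
  L: [I_A]_L + [h]_L + 2·[a]_L = (4) + (0) + 2·(1) = 6
  T: [I_A]_T + [h]_T + 2·[a]_T = (0) + (-3) + 2·(-2) = -7
  Θ: [I_A]_Θ + [h]_Θ + 2·[a]_Θ = (0) + (-1) + 2·(0) = -1
Net dimensions [M L⁶ T⁻⁷ Θ⁻¹] ≠ [1] — not dimensionless.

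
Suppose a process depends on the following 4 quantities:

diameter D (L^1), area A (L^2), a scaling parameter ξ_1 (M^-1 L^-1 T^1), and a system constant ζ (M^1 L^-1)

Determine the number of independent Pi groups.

1

There are 4 variables and 3 base dimensions (M, L, T).
The dimension matrix has rank 3.
Independent dimensionless groups: 4 − 3 = 1.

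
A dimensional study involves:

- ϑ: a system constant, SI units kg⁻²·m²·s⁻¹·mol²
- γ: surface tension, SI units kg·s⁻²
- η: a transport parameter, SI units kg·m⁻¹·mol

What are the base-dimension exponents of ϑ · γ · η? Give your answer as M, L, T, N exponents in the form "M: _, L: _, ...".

Collect each base-dimension exponent across the product:
  M: (-2) + (1) + (1) = 0
  L: (2) + (0) + (-1) = 1
  T: (-1) + (-2) + (0) = -3
  N: (2) + (0) + (1) = 3
So the dimensions are [L T⁻³ N³].

M: 0, L: 1, T: -3, N: 3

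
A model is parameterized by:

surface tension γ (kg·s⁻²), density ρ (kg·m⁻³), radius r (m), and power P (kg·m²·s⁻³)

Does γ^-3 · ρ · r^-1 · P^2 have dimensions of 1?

Sum the exponent of each base dimension across the product:
  M: −3·[γ]_M + [ρ]_M − [r]_M + 2·[P]_M = −3·(1) + (1) − (0) + 2·(1) = 0
  L: −3·[γ]_L + [ρ]_L − [r]_L + 2·[P]_L = −3·(0) + (-3) − (1) + 2·(2) = 0
  T: −3·[γ]_T + [ρ]_T − [r]_T + 2·[P]_T = −3·(-2) + (0) − (0) + 2·(-3) = 0
All base exponents vanish — dimensionless.

yes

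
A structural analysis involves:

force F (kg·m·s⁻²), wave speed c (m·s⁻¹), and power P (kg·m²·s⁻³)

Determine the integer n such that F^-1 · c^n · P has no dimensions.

Balance the L exponent: (1)·n from c, plus −(1) + (2) = 1 from the rest, must sum to zero.
n + 1 = 0, so n = -1.

-1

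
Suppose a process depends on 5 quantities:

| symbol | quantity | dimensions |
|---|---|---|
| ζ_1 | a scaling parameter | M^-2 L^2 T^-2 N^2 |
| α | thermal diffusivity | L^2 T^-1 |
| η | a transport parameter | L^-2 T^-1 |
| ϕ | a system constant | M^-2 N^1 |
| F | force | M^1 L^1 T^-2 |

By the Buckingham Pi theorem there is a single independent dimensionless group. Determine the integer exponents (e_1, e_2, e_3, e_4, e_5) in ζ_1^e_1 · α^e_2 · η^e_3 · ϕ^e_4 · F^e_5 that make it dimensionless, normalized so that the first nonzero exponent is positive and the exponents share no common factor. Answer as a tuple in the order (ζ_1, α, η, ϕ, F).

M: e_1·(-2) + e_2·(0) + e_3·(0) + e_4·(-2) + e_5·(1) = 0
L: e_1·(2) + e_2·(2) + e_3·(-2) + e_4·(0) + e_5·(1) = 0
T: e_1·(-2) + e_2·(-1) + e_3·(-1) + e_4·(0) + e_5·(-2) = 0
N: e_1·(2) + e_2·(0) + e_3·(0) + e_4·(1) + e_5·(0) = 0
Solving this homogeneous linear system for the smallest-integer solution (first nonzero entry positive) gives (1, 1, 1, -2, -2).

(1, 1, 1, -2, -2)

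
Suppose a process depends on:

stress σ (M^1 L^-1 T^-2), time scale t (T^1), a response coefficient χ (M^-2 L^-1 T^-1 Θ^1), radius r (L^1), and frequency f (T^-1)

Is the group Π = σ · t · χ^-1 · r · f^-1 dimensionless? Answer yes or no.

Sum the exponent of each base dimension across the product:
  M: [σ]_M + [t]_M − [χ]_M + [r]_M − [f]_M = (1) + (0) − (-2) + (0) − (0) = 3
  L: [σ]_L + [t]_L − [χ]_L + [r]_L − [f]_L = (-1) + (0) − (-1) + (1) − (0) = 1
  T: [σ]_T + [t]_T − [χ]_T + [r]_T − [f]_T = (-2) + (1) − (-1) + (0) − (-1) = 1
  Θ: [σ]_Θ + [t]_Θ − [χ]_Θ + [r]_Θ − [f]_Θ = (0) + (0) − (1) + (0) − (0) = -1
Net dimensions [M³ L T Θ⁻¹] ≠ [1] — not dimensionless.

no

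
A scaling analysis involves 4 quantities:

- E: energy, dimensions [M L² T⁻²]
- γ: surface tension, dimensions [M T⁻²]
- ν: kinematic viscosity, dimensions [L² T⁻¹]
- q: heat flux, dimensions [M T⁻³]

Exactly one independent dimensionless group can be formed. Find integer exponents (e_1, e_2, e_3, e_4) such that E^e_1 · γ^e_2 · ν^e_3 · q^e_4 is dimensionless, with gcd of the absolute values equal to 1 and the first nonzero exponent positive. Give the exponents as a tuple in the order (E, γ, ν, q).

M: e_1·(1) + e_2·(1) + e_3·(0) + e_4·(1) = 0
L: e_1·(2) + e_2·(0) + e_3·(2) + e_4·(0) = 0
T: e_1·(-2) + e_2·(-2) + e_3·(-1) + e_4·(-3) = 0
Solving this homogeneous linear system for the smallest-integer solution (first nonzero entry positive) gives (1, -2, -1, 1).

(1, -2, -1, 1)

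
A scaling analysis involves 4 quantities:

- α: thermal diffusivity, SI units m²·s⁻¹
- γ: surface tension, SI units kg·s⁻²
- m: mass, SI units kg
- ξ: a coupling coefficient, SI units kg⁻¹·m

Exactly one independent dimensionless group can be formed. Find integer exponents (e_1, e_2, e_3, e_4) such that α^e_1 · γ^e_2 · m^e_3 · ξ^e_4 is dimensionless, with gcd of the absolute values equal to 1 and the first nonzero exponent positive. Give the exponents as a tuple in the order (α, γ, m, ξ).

(2, -1, -3, -4)

M: e_1·(0) + e_2·(1) + e_3·(1) + e_4·(-1) = 0
L: e_1·(2) + e_2·(0) + e_3·(0) + e_4·(1) = 0
T: e_1·(-1) + e_2·(-2) + e_3·(0) + e_4·(0) = 0
Solving this homogeneous linear system for the smallest-integer solution (first nonzero entry positive) gives (2, -1, -3, -4).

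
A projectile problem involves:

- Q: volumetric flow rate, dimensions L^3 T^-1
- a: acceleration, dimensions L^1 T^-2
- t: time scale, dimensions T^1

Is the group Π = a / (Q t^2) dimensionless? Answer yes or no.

no

Sum the exponent of each base dimension across the product:
  L: −[Q]_L + [a]_L − 2·[t]_L = −(3) + (1) − 2·(0) = -2
  T: −[Q]_T + [a]_T − 2·[t]_T = −(-1) + (-2) − 2·(1) = -3
Net dimensions [L⁻² T⁻³] ≠ [1] — not dimensionless.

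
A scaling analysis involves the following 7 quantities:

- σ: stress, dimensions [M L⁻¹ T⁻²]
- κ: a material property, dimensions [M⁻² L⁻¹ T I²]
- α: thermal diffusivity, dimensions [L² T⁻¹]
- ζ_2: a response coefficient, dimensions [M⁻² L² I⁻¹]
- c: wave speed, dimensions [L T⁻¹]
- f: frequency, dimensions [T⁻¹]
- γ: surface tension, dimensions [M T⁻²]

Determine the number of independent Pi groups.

3

There are 7 variables and 4 base dimensions (M, L, T, I).
The dimension matrix has rank 4.
Independent dimensionless groups: 7 − 4 = 3.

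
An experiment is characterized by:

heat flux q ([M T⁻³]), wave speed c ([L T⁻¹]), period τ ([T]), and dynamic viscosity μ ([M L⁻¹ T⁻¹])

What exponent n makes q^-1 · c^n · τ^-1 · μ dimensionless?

Balance the L exponent: (1)·n from c, plus −(0) − (0) + (-1) = -1 from the rest, must sum to zero.
n − 1 = 0, so n = 1.

1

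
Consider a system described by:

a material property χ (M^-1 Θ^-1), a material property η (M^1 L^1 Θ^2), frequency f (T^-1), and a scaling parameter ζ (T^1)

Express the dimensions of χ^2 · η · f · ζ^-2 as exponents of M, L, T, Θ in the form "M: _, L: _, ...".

M: -1, L: 1, T: -3, Θ: 0

Collect each base-dimension exponent across the product:
  M: 2·(-1) + (1) + (0) − 2·(0) = -1
  L: 2·(0) + (1) + (0) − 2·(0) = 1
  T: 2·(0) + (0) + (-1) − 2·(1) = -3
  Θ: 2·(-1) + (2) + (0) − 2·(0) = 0
So the dimensions are [M⁻¹ L T⁻³].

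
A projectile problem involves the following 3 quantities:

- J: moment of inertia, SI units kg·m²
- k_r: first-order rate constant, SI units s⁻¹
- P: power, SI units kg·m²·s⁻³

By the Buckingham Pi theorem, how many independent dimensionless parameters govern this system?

1

There are 3 variables and 3 base dimensions (M, L, T).
The dimension matrix has rank 2 (less than 3: the dimension vectors are linearly dependent).
Independent dimensionless groups: 3 − 2 = 1.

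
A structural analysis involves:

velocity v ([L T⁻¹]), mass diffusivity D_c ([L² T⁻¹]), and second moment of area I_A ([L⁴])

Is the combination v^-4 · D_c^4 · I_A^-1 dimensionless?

yes

Sum the exponent of each base dimension across the product:
  L: −4·[v]_L + 4·[D_c]_L − [I_A]_L = −4·(1) + 4·(2) − (4) = 0
  T: −4·[v]_T + 4·[D_c]_T − [I_A]_T = −4·(-1) + 4·(-1) − (0) = 0
All base exponents vanish — dimensionless.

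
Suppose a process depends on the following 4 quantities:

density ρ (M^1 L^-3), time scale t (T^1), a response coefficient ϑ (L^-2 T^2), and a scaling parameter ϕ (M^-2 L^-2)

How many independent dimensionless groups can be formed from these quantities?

1

There are 4 variables and 3 base dimensions (M, L, T).
The dimension matrix has rank 3.
Independent dimensionless groups: 4 − 3 = 1.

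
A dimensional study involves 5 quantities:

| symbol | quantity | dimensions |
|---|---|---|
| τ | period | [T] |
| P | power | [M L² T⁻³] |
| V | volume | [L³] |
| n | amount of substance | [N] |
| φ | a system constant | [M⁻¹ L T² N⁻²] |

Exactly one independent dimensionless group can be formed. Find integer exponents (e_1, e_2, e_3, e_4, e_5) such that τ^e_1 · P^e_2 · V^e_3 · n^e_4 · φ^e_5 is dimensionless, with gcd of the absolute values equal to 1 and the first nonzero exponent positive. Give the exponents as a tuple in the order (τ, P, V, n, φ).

(1, 1, -1, 2, 1)

M: e_1·(0) + e_2·(1) + e_3·(0) + e_4·(0) + e_5·(-1) = 0
L: e_1·(0) + e_2·(2) + e_3·(3) + e_4·(0) + e_5·(1) = 0
T: e_1·(1) + e_2·(-3) + e_3·(0) + e_4·(0) + e_5·(2) = 0
N: e_1·(0) + e_2·(0) + e_3·(0) + e_4·(1) + e_5·(-2) = 0
Solving this homogeneous linear system for the smallest-integer solution (first nonzero entry positive) gives (1, 1, -1, 2, 1).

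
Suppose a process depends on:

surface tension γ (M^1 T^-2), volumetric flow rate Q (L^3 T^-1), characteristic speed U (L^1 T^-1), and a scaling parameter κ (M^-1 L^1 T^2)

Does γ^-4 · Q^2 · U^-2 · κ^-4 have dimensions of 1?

Sum the exponent of each base dimension across the product:
  M: −4·[γ]_M + 2·[Q]_M − 2·[U]_M − 4·[κ]_M = −4·(1) + 2·(0) − 2·(0) − 4·(-1) = 0
  L: −4·[γ]_L + 2·[Q]_L − 2·[U]_L − 4·[κ]_L = −4·(0) + 2·(3) − 2·(1) − 4·(1) = 0
  T: −4·[γ]_T + 2·[Q]_T − 2·[U]_T − 4·[κ]_T = −4·(-2) + 2·(-1) − 2·(-1) − 4·(2) = 0
  Θ: −4·[γ]_Θ + 2·[Q]_Θ − 2·[U]_Θ − 4·[κ]_Θ = −4·(0) + 2·(0) − 2·(0) − 4·(0) = 0
All base exponents vanish — dimensionless.

yes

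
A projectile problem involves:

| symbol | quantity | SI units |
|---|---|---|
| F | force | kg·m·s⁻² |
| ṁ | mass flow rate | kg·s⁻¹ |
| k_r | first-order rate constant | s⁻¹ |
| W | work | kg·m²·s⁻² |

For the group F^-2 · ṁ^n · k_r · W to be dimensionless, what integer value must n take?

Balance the M exponent: (1)·n from ṁ, plus −2·(1) + (0) + (1) = -1 from the rest, must sum to zero.
n − 1 = 0, so n = 1.

1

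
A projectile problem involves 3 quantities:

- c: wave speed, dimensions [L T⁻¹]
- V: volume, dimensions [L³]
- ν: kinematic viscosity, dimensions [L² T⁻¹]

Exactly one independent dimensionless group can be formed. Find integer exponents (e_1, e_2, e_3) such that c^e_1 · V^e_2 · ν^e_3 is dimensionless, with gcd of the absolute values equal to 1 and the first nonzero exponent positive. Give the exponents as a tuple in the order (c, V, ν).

L: e_1·(1) + e_2·(3) + e_3·(2) = 0
T: e_1·(-1) + e_2·(0) + e_3·(-1) = 0
Solving this homogeneous linear system for the smallest-integer solution (first nonzero entry positive) gives (3, 1, -3).

(3, 1, -3)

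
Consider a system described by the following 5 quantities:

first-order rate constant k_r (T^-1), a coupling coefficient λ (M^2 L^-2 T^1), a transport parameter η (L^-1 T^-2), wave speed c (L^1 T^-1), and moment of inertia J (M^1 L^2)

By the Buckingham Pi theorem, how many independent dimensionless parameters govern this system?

2

There are 5 variables and 3 base dimensions (M, L, T).
The dimension matrix has rank 3.
Independent dimensionless groups: 5 − 3 = 2.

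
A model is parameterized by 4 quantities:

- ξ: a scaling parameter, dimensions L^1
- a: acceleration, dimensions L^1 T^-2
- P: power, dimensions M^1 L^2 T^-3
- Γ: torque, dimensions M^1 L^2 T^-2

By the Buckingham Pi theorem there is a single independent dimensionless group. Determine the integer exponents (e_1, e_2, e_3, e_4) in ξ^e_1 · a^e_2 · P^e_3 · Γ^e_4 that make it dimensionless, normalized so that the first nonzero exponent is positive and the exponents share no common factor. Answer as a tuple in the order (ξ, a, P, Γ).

M: e_1·(0) + e_2·(0) + e_3·(1) + e_4·(1) = 0
L: e_1·(1) + e_2·(1) + e_3·(2) + e_4·(2) = 0
T: e_1·(0) + e_2·(-2) + e_3·(-3) + e_4·(-2) = 0
Solving this homogeneous linear system for the smallest-integer solution (first nonzero entry positive) gives (1, -1, 2, -2).

(1, -1, 2, -2)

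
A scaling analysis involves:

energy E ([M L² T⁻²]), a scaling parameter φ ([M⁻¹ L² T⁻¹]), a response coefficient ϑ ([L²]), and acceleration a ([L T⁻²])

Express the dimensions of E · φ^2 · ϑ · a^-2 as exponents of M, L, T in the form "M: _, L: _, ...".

Collect each base-dimension exponent across the product:
  M: (1) + 2·(-1) + (0) − 2·(0) = -1
  L: (2) + 2·(2) + (2) − 2·(1) = 6
  T: (-2) + 2·(-1) + (0) − 2·(-2) = 0
So the dimensions are [M⁻¹ L⁶].

M: -1, L: 6, T: 0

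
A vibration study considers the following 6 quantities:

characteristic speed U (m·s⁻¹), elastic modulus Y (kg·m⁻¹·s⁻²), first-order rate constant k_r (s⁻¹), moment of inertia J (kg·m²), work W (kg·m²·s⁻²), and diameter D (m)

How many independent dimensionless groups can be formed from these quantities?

There are 6 variables and 3 base dimensions (M, L, T).
The dimension matrix has rank 3.
Independent dimensionless groups: 6 − 3 = 3.

3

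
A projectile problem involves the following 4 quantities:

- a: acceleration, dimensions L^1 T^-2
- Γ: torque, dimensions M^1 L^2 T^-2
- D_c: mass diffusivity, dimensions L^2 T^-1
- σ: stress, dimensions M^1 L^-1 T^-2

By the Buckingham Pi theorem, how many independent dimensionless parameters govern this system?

There are 4 variables and 3 base dimensions (M, L, T).
The dimension matrix has rank 3.
Independent dimensionless groups: 4 − 3 = 1.

1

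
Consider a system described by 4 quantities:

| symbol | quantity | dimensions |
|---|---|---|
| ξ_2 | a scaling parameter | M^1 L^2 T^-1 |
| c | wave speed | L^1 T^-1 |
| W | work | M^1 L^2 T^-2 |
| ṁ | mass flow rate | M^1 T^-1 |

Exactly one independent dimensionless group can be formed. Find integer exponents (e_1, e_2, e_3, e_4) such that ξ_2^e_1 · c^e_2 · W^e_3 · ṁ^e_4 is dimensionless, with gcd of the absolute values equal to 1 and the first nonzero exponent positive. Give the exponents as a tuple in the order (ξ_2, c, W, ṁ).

(1, 2, -2, 1)

M: e_1·(1) + e_2·(0) + e_3·(1) + e_4·(1) = 0
L: e_1·(2) + e_2·(1) + e_3·(2) + e_4·(0) = 0
T: e_1·(-1) + e_2·(-1) + e_3·(-2) + e_4·(-1) = 0
Solving this homogeneous linear system for the smallest-integer solution (first nonzero entry positive) gives (1, 2, -2, 1).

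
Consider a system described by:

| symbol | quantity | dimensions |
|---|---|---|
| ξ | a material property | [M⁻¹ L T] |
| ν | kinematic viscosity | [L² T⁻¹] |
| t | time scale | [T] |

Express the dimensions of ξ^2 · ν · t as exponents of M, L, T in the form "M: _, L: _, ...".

Collect each base-dimension exponent across the product:
  M: 2·(-1) + (0) + (0) = -2
  L: 2·(1) + (2) + (0) = 4
  T: 2·(1) + (-1) + (1) = 2
So the dimensions are [M⁻² L⁴ T²].

M: -2, L: 4, T: 2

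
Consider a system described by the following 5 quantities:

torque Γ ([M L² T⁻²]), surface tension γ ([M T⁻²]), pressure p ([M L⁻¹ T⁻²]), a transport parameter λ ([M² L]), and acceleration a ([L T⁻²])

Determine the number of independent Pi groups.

2

There are 5 variables and 3 base dimensions (M, L, T).
The dimension matrix has rank 3.
Independent dimensionless groups: 5 − 3 = 2.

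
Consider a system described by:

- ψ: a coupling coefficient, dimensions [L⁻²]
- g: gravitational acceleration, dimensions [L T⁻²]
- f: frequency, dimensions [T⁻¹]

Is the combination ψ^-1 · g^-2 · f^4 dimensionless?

Sum the exponent of each base dimension across the product:
  L: −[ψ]_L − 2·[g]_L + 4·[f]_L = −(-2) − 2·(1) + 4·(0) = 0
  T: −[ψ]_T − 2·[g]_T + 4·[f]_T = −(0) − 2·(-2) + 4·(-1) = 0
All base exponents vanish — dimensionless.

yes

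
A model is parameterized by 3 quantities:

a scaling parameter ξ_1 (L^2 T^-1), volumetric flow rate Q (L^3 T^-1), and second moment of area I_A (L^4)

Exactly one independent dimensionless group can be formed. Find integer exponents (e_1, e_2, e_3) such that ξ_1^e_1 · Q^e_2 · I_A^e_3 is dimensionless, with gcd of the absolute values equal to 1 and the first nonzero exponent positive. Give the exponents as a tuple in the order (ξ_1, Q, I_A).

(4, -4, 1)

L: e_1·(2) + e_2·(3) + e_3·(4) = 0
T: e_1·(-1) + e_2·(-1) + e_3·(0) = 0
Solving this homogeneous linear system for the smallest-integer solution (first nonzero entry positive) gives (4, -4, 1).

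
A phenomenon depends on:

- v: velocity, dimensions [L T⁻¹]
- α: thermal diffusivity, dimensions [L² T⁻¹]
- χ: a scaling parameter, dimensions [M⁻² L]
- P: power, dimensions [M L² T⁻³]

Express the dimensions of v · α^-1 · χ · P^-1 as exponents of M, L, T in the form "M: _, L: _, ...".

Collect each base-dimension exponent across the product:
  M: (0) − (0) + (-2) − (1) = -3
  L: (1) − (2) + (1) − (2) = -2
  T: (-1) − (-1) + (0) − (-3) = 3
So the dimensions are [M⁻³ L⁻² T³].

M: -3, L: -2, T: 3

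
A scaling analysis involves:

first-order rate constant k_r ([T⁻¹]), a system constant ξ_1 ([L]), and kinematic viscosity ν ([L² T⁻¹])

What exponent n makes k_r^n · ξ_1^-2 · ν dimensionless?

Balance the T exponent: (-1)·n from k_r, plus −2·(0) + (-1) = -1 from the rest, must sum to zero.
−n − 1 = 0, so n = -1.

-1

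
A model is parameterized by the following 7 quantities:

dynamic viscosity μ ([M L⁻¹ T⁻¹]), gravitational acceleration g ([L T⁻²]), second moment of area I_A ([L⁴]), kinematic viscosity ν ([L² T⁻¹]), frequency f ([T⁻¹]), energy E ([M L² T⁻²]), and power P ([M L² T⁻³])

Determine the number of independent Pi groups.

There are 7 variables and 3 base dimensions (M, L, T).
The dimension matrix has rank 3.
Independent dimensionless groups: 7 − 3 = 4.

4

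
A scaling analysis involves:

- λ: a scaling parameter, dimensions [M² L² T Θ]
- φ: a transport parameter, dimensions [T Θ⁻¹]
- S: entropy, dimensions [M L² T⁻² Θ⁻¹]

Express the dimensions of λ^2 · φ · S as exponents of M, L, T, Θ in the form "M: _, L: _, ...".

M: 5, L: 6, T: 1, Θ: 0

Collect each base-dimension exponent across the product:
  M: 2·(2) + (0) + (1) = 5
  L: 2·(2) + (0) + (2) = 6
  T: 2·(1) + (1) + (-2) = 1
  Θ: 2·(1) + (-1) + (-1) = 0
So the dimensions are [M⁵ L⁶ T].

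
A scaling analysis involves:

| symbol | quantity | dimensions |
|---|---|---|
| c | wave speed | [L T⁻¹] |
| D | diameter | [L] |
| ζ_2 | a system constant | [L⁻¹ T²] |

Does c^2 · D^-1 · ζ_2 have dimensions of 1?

Sum the exponent of each base dimension across the product:
  L: 2·[c]_L − [D]_L + [ζ_2]_L = 2·(1) − (1) + (-1) = 0
  T: 2·[c]_T − [D]_T + [ζ_2]_T = 2·(-1) − (0) + (2) = 0
All base exponents vanish — dimensionless.

yes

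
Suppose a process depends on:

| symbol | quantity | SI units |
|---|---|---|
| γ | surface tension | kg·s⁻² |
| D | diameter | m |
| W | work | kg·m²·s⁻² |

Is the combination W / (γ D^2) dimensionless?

yes

Sum the exponent of each base dimension across the product:
  M: −[γ]_M − 2·[D]_M + [W]_M = −(1) − 2·(0) + (1) = 0
  L: −[γ]_L − 2·[D]_L + [W]_L = −(0) − 2·(1) + (2) = 0
  T: −[γ]_T − 2·[D]_T + [W]_T = −(-2) − 2·(0) + (-2) = 0
  Θ: −[γ]_Θ − 2·[D]_Θ + [W]_Θ = −(0) − 2·(0) + (0) = 0
All base exponents vanish — dimensionless.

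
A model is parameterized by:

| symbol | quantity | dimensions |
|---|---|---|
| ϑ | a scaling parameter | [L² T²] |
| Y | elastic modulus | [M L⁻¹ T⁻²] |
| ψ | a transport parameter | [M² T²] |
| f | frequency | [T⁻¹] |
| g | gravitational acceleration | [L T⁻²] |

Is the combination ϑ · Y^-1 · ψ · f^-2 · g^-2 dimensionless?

Sum the exponent of each base dimension across the product:
  M: [ϑ]_M − [Y]_M + [ψ]_M − 2·[f]_M − 2·[g]_M = (0) − (1) + (2) − 2·(0) − 2·(0) = 1
  L: [ϑ]_L − [Y]_L + [ψ]_L − 2·[f]_L − 2·[g]_L = (2) − (-1) + (0) − 2·(0) − 2·(1) = 1
  T: [ϑ]_T − [Y]_T + [ψ]_T − 2·[f]_T − 2·[g]_T = (2) − (-2) + (2) − 2·(-1) − 2·(-2) = 12
Net dimensions [M L T¹²] ≠ [1] — not dimensionless.

no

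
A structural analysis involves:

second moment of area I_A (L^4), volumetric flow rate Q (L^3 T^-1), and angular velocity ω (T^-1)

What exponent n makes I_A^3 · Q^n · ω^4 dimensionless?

-4

Balance the L exponent: (3)·n from Q, plus 3·(4) + 4·(0) = 12 from the rest, must sum to zero.
3n + 12 = 0, so n = -4.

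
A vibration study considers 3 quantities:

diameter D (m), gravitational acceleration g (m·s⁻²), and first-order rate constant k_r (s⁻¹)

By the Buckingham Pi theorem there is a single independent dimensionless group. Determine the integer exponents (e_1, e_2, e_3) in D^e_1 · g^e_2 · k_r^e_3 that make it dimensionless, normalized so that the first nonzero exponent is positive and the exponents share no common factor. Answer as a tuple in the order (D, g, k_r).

(1, -1, 2)

L: e_1·(1) + e_2·(1) + e_3·(0) = 0
T: e_1·(0) + e_2·(-2) + e_3·(-1) = 0
Solving this homogeneous linear system for the smallest-integer solution (first nonzero entry positive) gives (1, -1, 2).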